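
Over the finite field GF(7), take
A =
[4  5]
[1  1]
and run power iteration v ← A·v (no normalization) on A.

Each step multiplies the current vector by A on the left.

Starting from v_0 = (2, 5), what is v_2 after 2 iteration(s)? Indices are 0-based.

v_0 = (2, 5).
v_1 = A·v_0 = (5, 0).
v_2 = A·v_1 = (6, 5).

v_2 = (6, 5)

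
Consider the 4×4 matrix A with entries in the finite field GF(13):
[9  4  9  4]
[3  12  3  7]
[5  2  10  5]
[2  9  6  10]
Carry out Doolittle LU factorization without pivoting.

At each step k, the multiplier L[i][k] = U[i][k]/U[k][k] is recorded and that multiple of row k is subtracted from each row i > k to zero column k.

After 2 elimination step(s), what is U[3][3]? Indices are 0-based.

k=0: U[0][0]=9
  eliminate (1,0): mult=9, new row 1: (0, 2, 0, 10); set L[1][0]=9
  eliminate (2,0): mult=2, new row 2: (0, 7, 5, 10); set L[2][0]=2
  eliminate (3,0): mult=6, new row 3: (0, 11, 4, 12); set L[3][0]=6
k=1: U[1][1]=2
  eliminate (2,1): mult=10, new row 2: (0, 0, 5, 1); set L[2][1]=10
  eliminate (3,1): mult=12, new row 3: (0, 0, 4, 9); set L[3][1]=12

U[3][3] = 9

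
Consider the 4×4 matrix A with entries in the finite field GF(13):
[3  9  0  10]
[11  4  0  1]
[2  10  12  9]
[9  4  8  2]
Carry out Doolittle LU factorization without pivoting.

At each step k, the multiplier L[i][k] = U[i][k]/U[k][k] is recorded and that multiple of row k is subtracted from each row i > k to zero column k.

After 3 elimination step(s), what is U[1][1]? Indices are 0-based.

Step 1: pivot at (0,0) is 3.
  row1 ← row1 − (8)·row0  ⇒  L[1][0]=8, U row1=(0, 10, 0, 12)
  row2 ← row2 − (5)·row0  ⇒  L[2][0]=5, U row2=(0, 4, 12, 11)
  row3 ← row3 − (3)·row0  ⇒  L[3][0]=3, U row3=(0, 3, 8, 11)
Step 2: pivot at (1,1) is 10.
  row2 ← row2 − (3)·row1  ⇒  L[2][1]=3, U row2=(0, 0, 12, 1)
  row3 ← row3 − (12)·row1  ⇒  L[3][1]=12, U row3=(0, 0, 8, 10)
Step 3: pivot at (2,2) is 12.
  row3 ← row3 − (5)·row2  ⇒  L[3][2]=5, U row3=(0, 0, 0, 5)

U[1][1] = 10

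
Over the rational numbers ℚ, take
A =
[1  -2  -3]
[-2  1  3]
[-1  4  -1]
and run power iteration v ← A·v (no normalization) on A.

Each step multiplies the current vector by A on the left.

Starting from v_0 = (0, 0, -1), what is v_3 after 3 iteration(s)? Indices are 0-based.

v_3 = (66, -66, -14)

v_0 = (0, 0, -1).
v_1 = A·v_0 = (3, -3, 1).
v_2 = A·v_1 = (6, -6, -16).
v_3 = A·v_2 = (66, -66, -14).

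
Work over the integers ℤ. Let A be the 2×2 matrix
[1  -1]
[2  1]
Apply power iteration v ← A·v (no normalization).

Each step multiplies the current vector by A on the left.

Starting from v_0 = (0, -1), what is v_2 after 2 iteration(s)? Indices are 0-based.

v_0 = (0, -1).
v_1 = A·v_0 = (1, -1).
v_2 = A·v_1 = (2, 1).

v_2 = (2, 1)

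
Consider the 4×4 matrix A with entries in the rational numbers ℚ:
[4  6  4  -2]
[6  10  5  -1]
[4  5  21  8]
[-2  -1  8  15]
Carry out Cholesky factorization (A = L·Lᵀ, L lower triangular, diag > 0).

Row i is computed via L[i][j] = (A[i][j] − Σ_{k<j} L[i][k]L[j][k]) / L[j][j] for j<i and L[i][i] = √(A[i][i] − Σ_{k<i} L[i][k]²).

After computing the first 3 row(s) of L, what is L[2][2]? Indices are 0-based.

L[2][2] = 4

Step 1: L[0][0] = √(4) = 2.
  L[1][0] = (6) / L[0][0] = 3.
Step 2: L[1][1] = √(1) = 1.
  L[2][0] = (4) / L[0][0] = 2.
  L[2][1] = (-1) / L[1][1] = -1.
Step 3: L[2][2] = √(16) = 4.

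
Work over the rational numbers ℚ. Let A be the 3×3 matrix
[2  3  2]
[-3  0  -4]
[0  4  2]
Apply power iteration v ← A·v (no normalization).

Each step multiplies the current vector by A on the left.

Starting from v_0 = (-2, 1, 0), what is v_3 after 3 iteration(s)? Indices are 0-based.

v_3 = (73, -200, 12)

v_0 = (-2, 1, 0).
v_1 = A·v_0 = (-1, 6, 4).
v_2 = A·v_1 = (24, -13, 32).
v_3 = A·v_2 = (73, -200, 12).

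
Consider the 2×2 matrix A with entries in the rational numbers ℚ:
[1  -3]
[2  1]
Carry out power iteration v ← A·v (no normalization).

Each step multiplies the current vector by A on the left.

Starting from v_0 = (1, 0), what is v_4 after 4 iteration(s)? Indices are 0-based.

v_4 = (1, -40)

v_0 = (1, 0).
v_1 = A·v_0 = (1, 2).
v_2 = A·v_1 = (-5, 4).
v_3 = A·v_2 = (-17, -6).
v_4 = A·v_3 = (1, -40).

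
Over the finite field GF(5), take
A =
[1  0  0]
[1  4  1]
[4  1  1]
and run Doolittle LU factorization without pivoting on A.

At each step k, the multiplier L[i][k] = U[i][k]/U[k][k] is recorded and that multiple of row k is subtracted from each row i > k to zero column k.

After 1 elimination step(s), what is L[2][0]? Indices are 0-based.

k=0: U[0][0]=1
  eliminate (1,0): mult=1, new row 1: (0, 4, 1); set L[1][0]=1
  eliminate (2,0): mult=4, new row 2: (0, 1, 1); set L[2][0]=4

L[2][0] = 4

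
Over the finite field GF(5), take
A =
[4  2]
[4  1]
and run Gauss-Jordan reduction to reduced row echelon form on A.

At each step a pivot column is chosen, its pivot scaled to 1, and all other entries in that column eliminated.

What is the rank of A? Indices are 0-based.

step 1: normalize row 0 (÷4) = (1, 3)
  row 1: subtract 4×row0 = (0, 4)
step 2: normalize row 1 (÷4) = (0, 1)
  row 0: subtract 3×row1 = (1, 0)

rank = 2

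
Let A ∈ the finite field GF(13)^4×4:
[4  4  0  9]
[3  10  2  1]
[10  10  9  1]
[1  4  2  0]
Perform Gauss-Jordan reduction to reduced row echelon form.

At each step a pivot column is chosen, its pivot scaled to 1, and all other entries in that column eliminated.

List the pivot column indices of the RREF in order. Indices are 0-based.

pivot(0,0)=4: scale R0 → (1, 1, 0, 12)
  clear (1,0): R1 −= (3)R0 → (0, 7, 2, 4)
  clear (2,0): R2 −= (10)R0 → (0, 0, 9, 11)
  clear (3,0): R3 −= (1)R0 → (0, 3, 2, 1)
pivot(1,1)=7: scale R1 → (0, 1, 4, 8)
  clear (0,1): R0 −= (1)R1 → (1, 0, 9, 4)
  clear (3,1): R3 −= (3)R1 → (0, 0, 3, 3)
pivot(2,2)=9: scale R2 → (0, 0, 1, 7)
  clear (0,2): R0 −= (9)R2 → (1, 0, 0, 6)
  clear (1,2): R1 −= (4)R2 → (0, 1, 0, 6)
  clear (3,2): R3 −= (3)R2 → (0, 0, 0, 8)
pivot(3,3)=8: scale R3 → (0, 0, 0, 1)
  clear (0,3): R0 −= (6)R3 → (1, 0, 0, 0)
  clear (1,3): R1 −= (6)R3 → (0, 1, 0, 0)
  clear (2,3): R2 −= (7)R3 → (0, 0, 1, 0)

pivot columns: 0, 1, 2, 3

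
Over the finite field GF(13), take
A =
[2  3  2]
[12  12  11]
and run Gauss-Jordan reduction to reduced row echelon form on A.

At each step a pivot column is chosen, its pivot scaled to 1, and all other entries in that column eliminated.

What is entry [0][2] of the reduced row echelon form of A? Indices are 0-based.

M[0][2] = 4

step 1: normalize row 0 (÷2) = (1, 8, 1)
  row 1: subtract 12×row0 = (0, 7, 12)
step 2: normalize row 1 (÷7) = (0, 1, 11)
  row 0: subtract 8×row1 = (1, 0, 4)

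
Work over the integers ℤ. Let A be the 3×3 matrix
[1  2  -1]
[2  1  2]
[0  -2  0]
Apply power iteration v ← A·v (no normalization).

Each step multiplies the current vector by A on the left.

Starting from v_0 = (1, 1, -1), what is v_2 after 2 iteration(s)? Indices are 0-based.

v_0 = (1, 1, -1).
v_1 = A·v_0 = (4, 1, -2).
v_2 = A·v_1 = (8, 5, -2).

v_2 = (8, 5, -2)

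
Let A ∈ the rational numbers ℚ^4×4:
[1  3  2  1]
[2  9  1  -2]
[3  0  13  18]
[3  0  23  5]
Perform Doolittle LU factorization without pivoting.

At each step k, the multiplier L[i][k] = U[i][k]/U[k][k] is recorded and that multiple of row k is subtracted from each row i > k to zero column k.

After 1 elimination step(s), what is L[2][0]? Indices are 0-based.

[col 0] pivot 1
  R1 -= 2*R0 → (0, 3, -3, -4)  (L[1][0] := 2)
  R2 -= 3*R0 → (0, -9, 7, 15)  (L[2][0] := 3)
  R3 -= 3*R0 → (0, -9, 17, 2)  (L[3][0] := 3)

L[2][0] = 3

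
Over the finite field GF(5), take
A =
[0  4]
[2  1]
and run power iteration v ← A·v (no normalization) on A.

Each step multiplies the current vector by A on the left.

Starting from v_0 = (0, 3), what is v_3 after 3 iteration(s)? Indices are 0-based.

v_0 = (0, 3).
v_1 = A·v_0 = (2, 3).
v_2 = A·v_1 = (2, 2).
v_3 = A·v_2 = (3, 1).

v_3 = (3, 1)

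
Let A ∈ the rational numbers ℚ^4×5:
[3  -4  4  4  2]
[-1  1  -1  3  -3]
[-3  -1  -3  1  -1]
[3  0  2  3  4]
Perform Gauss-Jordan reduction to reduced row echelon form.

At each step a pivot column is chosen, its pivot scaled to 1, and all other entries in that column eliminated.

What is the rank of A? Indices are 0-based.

pivot(0,0)=3: scale R0 → (1, -4/3, 4/3, 4/3, 2/3)
  clear (1,0): R1 −= (-1)R0 → (0, -1/3, 1/3, 13/3, -7/3)
  clear (2,0): R2 −= (-3)R0 → (0, -5, 1, 5, 1)
  clear (3,0): R3 −= (3)R0 → (0, 4, -2, -1, 2)
pivot(1,1)=-1/3: scale R1 → (0, 1, -1, -13, 7)
  clear (0,1): R0 −= (-4/3)R1 → (1, 0, 0, -16, 10)
  clear (2,1): R2 −= (-5)R1 → (0, 0, -4, -60, 36)
  clear (3,1): R3 −= (4)R1 → (0, 0, 2, 51, -26)
pivot(2,2)=-4: scale R2 → (0, 0, 1, 15, -9)
  clear (1,2): R1 −= (-1)R2 → (0, 1, 0, 2, -2)
  clear (3,2): R3 −= (2)R2 → (0, 0, 0, 21, -8)
pivot(3,3)=21: scale R3 → (0, 0, 0, 1, -8/21)
  clear (0,3): R0 −= (-16)R3 → (1, 0, 0, 0, 82/21)
  clear (1,3): R1 −= (2)R3 → (0, 1, 0, 0, -26/21)
  clear (2,3): R2 −= (15)R3 → (0, 0, 1, 0, -23/7)

rank = 4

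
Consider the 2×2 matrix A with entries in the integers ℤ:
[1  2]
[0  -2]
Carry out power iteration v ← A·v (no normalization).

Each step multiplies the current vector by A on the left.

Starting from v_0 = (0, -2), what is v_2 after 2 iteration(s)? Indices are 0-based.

v_0 = (0, -2).
v_1 = A·v_0 = (-4, 4).
v_2 = A·v_1 = (4, -8).

v_2 = (4, -8)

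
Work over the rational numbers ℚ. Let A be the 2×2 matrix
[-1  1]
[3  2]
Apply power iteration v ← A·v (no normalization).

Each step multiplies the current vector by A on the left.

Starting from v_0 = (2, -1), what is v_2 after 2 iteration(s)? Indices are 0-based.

v_2 = (7, -1)

v_0 = (2, -1).
v_1 = A·v_0 = (-3, 4).
v_2 = A·v_1 = (7, -1).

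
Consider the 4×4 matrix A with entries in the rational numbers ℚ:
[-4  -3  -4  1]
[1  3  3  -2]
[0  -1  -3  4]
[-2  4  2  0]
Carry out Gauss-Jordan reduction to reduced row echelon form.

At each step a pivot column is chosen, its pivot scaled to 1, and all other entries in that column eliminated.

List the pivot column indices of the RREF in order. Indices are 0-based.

pivot columns: 0, 1, 2, 3

pivot(0,0)=-4: scale R0 → (1, 3/4, 1, -1/4)
  clear (1,0): R1 −= (1)R0 → (0, 9/4, 2, -7/4)
  clear (3,0): R3 −= (-2)R0 → (0, 11/2, 4, -1/2)
pivot(1,1)=9/4: scale R1 → (0, 1, 8/9, -7/9)
  clear (0,1): R0 −= (3/4)R1 → (1, 0, 1/3, 1/3)
  clear (2,1): R2 −= (-1)R1 → (0, 0, -19/9, 29/9)
  clear (3,1): R3 −= (11/2)R1 → (0, 0, -8/9, 34/9)
pivot(2,2)=-19/9: scale R2 → (0, 0, 1, -29/19)
  clear (0,2): R0 −= (1/3)R2 → (1, 0, 0, 16/19)
  clear (1,2): R1 −= (8/9)R2 → (0, 1, 0, 11/19)
  clear (3,2): R3 −= (-8/9)R2 → (0, 0, 0, 46/19)
pivot(3,3)=46/19: scale R3 → (0, 0, 0, 1)
  clear (0,3): R0 −= (16/19)R3 → (1, 0, 0, 0)
  clear (1,3): R1 −= (11/19)R3 → (0, 1, 0, 0)
  clear (2,3): R2 −= (-29/19)R3 → (0, 0, 1, 0)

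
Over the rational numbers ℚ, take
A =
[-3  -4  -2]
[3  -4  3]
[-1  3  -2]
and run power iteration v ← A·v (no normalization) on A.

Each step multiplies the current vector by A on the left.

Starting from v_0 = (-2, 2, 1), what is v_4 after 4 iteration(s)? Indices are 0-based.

v_0 = (-2, 2, 1).
v_1 = A·v_0 = (-4, -11, 6).
v_2 = A·v_1 = (44, 50, -41).
v_3 = A·v_2 = (-250, -191, 188).
v_4 = A·v_3 = (1138, 578, -699).

v_4 = (1138, 578, -699)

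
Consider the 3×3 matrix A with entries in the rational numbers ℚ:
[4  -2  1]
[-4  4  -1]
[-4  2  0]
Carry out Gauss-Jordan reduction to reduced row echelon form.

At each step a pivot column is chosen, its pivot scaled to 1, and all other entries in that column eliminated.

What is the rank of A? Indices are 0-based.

rank = 3

step 1: normalize row 0 (÷4) = (1, -1/2, 1/4)
  row 1: subtract -4×row0 = (0, 2, 0)
  row 2: subtract -4×row0 = (0, 0, 1)
step 2: normalize row 1 (÷2) = (0, 1, 0)
  row 0: subtract -1/2×row1 = (1, 0, 1/4)
step 3: normalize row 2 (÷1) = (0, 0, 1)
  row 0: subtract 1/4×row2 = (1, 0, 0)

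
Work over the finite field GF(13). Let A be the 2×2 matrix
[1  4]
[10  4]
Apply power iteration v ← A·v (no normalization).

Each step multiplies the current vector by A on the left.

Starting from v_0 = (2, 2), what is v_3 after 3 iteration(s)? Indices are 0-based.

v_3 = (8, 1)

v_0 = (2, 2).
v_1 = A·v_0 = (10, 2).
v_2 = A·v_1 = (5, 4).
v_3 = A·v_2 = (8, 1).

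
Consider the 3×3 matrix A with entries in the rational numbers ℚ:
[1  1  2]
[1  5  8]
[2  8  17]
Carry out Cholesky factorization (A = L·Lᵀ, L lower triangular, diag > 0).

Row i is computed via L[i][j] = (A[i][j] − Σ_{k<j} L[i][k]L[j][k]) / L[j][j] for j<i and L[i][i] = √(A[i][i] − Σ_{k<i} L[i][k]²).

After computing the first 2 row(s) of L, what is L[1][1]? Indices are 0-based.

L[1][1] = 2

Step 1: L[0][0] = √(1) = 1.
  L[1][0] = (1) / L[0][0] = 1.
Step 2: L[1][1] = √(4) = 2.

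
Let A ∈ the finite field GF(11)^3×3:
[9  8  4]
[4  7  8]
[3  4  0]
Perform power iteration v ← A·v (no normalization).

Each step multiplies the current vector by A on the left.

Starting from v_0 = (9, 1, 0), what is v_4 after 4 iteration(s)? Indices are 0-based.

v_4 = (7, 3, 9)

v_0 = (9, 1, 0).
v_1 = A·v_0 = (1, 10, 9).
v_2 = A·v_1 = (4, 3, 10).
v_3 = A·v_2 = (1, 7, 2).
v_4 = A·v_3 = (7, 3, 9).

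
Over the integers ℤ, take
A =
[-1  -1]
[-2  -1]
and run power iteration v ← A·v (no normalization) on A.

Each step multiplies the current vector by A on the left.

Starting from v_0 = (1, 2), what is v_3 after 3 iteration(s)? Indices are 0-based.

v_0 = (1, 2).
v_1 = A·v_0 = (-3, -4).
v_2 = A·v_1 = (7, 10).
v_3 = A·v_2 = (-17, -24).

v_3 = (-17, -24)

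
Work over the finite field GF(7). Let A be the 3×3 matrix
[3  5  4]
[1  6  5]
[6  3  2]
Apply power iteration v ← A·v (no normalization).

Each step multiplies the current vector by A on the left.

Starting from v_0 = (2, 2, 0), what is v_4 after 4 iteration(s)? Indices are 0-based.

v_0 = (2, 2, 0).
v_1 = A·v_0 = (2, 0, 4).
v_2 = A·v_1 = (1, 1, 6).
v_3 = A·v_2 = (4, 2, 0).
v_4 = A·v_3 = (1, 2, 2).

v_4 = (1, 2, 2)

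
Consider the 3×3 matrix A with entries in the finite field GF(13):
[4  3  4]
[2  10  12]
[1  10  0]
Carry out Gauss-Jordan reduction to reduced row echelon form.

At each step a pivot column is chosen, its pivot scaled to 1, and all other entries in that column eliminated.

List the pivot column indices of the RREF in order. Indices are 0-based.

[1] R0 /= 4  ⇒  (1, 4, 1)
     R1 -= 2·R0  ⇒  (0, 2, 10)
     R2 -= 1·R0  ⇒  (0, 6, 12)
[2] R1 /= 2  ⇒  (0, 1, 5)
     R0 -= 4·R1  ⇒  (1, 0, 7)
     R2 -= 6·R1  ⇒  (0, 0, 8)
[3] R2 /= 8  ⇒  (0, 0, 1)
     R0 -= 7·R2  ⇒  (1, 0, 0)
     R1 -= 5·R2  ⇒  (0, 1, 0)

pivot columns: 0, 1, 2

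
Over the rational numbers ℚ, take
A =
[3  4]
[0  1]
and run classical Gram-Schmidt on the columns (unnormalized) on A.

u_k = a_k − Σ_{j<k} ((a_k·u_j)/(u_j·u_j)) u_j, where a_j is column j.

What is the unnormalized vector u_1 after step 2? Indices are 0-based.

u_1 = (0, 1)

Step 1: u_0 = a_0 = (3, 0).
Step 2: u_1 = a_1 − (4/3)·u_0 = (0, 1).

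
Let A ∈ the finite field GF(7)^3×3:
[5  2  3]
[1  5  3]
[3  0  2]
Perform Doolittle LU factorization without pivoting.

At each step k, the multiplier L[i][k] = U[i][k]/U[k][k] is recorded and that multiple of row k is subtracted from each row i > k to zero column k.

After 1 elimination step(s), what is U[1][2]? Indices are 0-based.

Step 1: pivot at (0,0) is 5.
  row1 ← row1 − (3)·row0  ⇒  L[1][0]=3, U row1=(0, 6, 1)
  row2 ← row2 − (2)·row0  ⇒  L[2][0]=2, U row2=(0, 3, 3)

U[1][2] = 1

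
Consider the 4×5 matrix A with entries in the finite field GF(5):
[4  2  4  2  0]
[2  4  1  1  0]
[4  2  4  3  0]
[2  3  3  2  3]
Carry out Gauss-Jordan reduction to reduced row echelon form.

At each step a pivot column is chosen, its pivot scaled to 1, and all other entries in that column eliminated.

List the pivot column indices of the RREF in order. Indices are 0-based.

step 1: normalize row 0 (÷4) = (1, 3, 1, 3, 0)
  row 1: subtract 2×row0 = (0, 3, 4, 0, 0)
  row 2: subtract 4×row0 = (0, 0, 0, 1, 0)
  row 3: subtract 2×row0 = (0, 2, 1, 1, 3)
step 2: normalize row 1 (÷3) = (0, 1, 3, 0, 0)
  row 0: subtract 3×row1 = (1, 0, 2, 3, 0)
  row 3: subtract 2×row1 = (0, 0, 0, 1, 3)
skip col 2 (zero from row 2)
step 3: normalize row 2 (÷1) = (0, 0, 0, 1, 0)
  row 0: subtract 3×row2 = (1, 0, 2, 0, 0)
  row 3: subtract 1×row2 = (0, 0, 0, 0, 3)
step 4: normalize row 3 (÷3) = (0, 0, 0, 0, 1)

pivot columns: 0, 1, 3, 4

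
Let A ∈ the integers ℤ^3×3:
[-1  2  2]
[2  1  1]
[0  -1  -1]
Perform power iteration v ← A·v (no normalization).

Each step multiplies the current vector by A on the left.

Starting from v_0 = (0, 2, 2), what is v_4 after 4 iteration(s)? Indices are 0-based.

v_4 = (-72, 64, 16)

v_0 = (0, 2, 2).
v_1 = A·v_0 = (8, 4, -4).
v_2 = A·v_1 = (-8, 16, 0).
v_3 = A·v_2 = (40, 0, -16).
v_4 = A·v_3 = (-72, 64, 16).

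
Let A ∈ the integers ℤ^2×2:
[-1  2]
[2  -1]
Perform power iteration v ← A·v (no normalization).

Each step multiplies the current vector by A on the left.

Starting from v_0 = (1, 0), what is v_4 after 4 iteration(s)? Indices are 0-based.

v_0 = (1, 0).
v_1 = A·v_0 = (-1, 2).
v_2 = A·v_1 = (5, -4).
v_3 = A·v_2 = (-13, 14).
v_4 = A·v_3 = (41, -40).

v_4 = (41, -40)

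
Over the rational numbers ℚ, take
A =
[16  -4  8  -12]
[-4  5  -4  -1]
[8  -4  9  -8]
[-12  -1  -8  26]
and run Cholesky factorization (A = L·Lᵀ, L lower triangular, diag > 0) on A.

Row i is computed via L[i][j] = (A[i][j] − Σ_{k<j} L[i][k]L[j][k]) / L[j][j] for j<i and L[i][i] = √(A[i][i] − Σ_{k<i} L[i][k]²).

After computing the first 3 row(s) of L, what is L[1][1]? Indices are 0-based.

L[1][1] = 2

Step 1: L[0][0] = √(16) = 4.
  L[1][0] = (-4) / L[0][0] = -1.
Step 2: L[1][1] = √(4) = 2.
  L[2][0] = (8) / L[0][0] = 2.
  L[2][1] = (-2) / L[1][1] = -1.
Step 3: L[2][2] = √(4) = 2.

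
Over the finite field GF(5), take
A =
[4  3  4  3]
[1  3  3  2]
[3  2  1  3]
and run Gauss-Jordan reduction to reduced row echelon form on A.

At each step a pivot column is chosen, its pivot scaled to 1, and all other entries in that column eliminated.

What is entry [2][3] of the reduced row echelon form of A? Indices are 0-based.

pivot(0,0)=4: scale R0 → (1, 2, 1, 2)
  clear (1,0): R1 −= (1)R0 → (0, 1, 2, 0)
  clear (2,0): R2 −= (3)R0 → (0, 1, 3, 2)
pivot(1,1)=1: scale R1 → (0, 1, 2, 0)
  clear (0,1): R0 −= (2)R1 → (1, 0, 2, 2)
  clear (2,1): R2 −= (1)R1 → (0, 0, 1, 2)
pivot(2,2)=1: scale R2 → (0, 0, 1, 2)
  clear (0,2): R0 −= (2)R2 → (1, 0, 0, 3)
  clear (1,2): R1 −= (2)R2 → (0, 1, 0, 1)

M[2][3] = 2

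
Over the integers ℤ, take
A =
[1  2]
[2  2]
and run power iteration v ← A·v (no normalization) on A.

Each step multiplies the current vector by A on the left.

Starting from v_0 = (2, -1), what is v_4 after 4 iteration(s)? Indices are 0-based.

v_0 = (2, -1).
v_1 = A·v_0 = (0, 2).
v_2 = A·v_1 = (4, 4).
v_3 = A·v_2 = (12, 16).
v_4 = A·v_3 = (44, 56).

v_4 = (44, 56)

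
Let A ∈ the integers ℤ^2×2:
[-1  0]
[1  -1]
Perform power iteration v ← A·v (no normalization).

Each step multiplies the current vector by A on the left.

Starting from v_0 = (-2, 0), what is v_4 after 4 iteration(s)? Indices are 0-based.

v_0 = (-2, 0).
v_1 = A·v_0 = (2, -2).
v_2 = A·v_1 = (-2, 4).
v_3 = A·v_2 = (2, -6).
v_4 = A·v_3 = (-2, 8).

v_4 = (-2, 8)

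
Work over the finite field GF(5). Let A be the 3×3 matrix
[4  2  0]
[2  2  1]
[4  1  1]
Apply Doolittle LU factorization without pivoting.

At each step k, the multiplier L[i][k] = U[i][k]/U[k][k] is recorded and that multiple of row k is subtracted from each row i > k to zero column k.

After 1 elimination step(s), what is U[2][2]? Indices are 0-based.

U[2][2] = 1

[col 0] pivot 4
  R1 -= 3*R0 → (0, 1, 1)  (L[1][0] := 3)
  R2 -= 1*R0 → (0, 4, 1)  (L[2][0] := 1)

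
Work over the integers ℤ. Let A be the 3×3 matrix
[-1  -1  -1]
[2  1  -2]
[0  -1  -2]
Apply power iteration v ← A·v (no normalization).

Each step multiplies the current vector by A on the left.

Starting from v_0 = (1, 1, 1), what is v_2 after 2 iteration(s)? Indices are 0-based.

v_2 = (5, 1, 5)

v_0 = (1, 1, 1).
v_1 = A·v_0 = (-3, 1, -3).
v_2 = A·v_1 = (5, 1, 5).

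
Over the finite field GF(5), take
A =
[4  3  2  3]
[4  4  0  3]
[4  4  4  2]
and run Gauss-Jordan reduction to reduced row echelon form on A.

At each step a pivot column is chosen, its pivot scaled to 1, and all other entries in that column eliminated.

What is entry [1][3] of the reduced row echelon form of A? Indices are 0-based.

M[1][3] = 2

[1] R0 /= 4  ⇒  (1, 2, 3, 2)
     R1 -= 4·R0  ⇒  (0, 1, 3, 0)
     R2 -= 4·R0  ⇒  (0, 1, 2, 4)
[2] R1 /= 1  ⇒  (0, 1, 3, 0)
     R0 -= 2·R1  ⇒  (1, 0, 2, 2)
     R2 -= 1·R1  ⇒  (0, 0, 4, 4)
[3] R2 /= 4  ⇒  (0, 0, 1, 1)
     R0 -= 2·R2  ⇒  (1, 0, 0, 0)
     R1 -= 3·R2  ⇒  (0, 1, 0, 2)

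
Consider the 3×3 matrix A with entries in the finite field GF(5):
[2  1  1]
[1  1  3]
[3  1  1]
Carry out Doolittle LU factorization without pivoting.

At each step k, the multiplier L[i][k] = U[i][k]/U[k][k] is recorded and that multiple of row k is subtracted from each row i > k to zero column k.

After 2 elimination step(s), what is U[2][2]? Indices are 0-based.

k=0: U[0][0]=2
  eliminate (1,0): mult=3, new row 1: (0, 3, 0); set L[1][0]=3
  eliminate (2,0): mult=4, new row 2: (0, 2, 2); set L[2][0]=4
k=1: U[1][1]=3
  eliminate (2,1): mult=4, new row 2: (0, 0, 2); set L[2][1]=4

U[2][2] = 2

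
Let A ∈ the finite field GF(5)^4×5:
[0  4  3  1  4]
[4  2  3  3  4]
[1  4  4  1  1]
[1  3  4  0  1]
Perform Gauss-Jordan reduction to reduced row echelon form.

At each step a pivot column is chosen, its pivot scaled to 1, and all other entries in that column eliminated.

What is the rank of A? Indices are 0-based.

rank = 4

pivot(0,0): swap R0↔R1
pivot(0,0)=4: scale R0 → (1, 3, 2, 2, 1)
  clear (2,0): R2 −= (1)R0 → (0, 1, 2, 4, 0)
  clear (3,0): R3 −= (1)R0 → (0, 0, 2, 3, 0)
pivot(1,1)=4: scale R1 → (0, 1, 2, 4, 1)
  clear (0,1): R0 −= (3)R1 → (1, 0, 1, 0, 3)
  clear (2,1): R2 −= (1)R1 → (0, 0, 0, 0, 4)
pivot(2,2): swap R2↔R3
pivot(2,2)=2: scale R2 → (0, 0, 1, 4, 0)
  clear (0,2): R0 −= (1)R2 → (1, 0, 0, 1, 3)
  clear (1,2): R1 −= (2)R2 → (0, 1, 0, 1, 1)
col 3: no nonzero at/below row 3; advance.
pivot(3,4)=4: scale R3 → (0, 0, 0, 0, 1)
  clear (0,4): R0 −= (3)R3 → (1, 0, 0, 1, 0)
  clear (1,4): R1 −= (1)R3 → (0, 1, 0, 1, 0)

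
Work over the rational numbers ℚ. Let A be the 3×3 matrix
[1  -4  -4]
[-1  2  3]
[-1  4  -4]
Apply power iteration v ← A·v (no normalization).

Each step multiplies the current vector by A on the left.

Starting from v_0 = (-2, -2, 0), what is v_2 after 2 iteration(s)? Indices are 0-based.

v_0 = (-2, -2, 0).
v_1 = A·v_0 = (6, -2, -6).
v_2 = A·v_1 = (38, -28, 10).

v_2 = (38, -28, 10)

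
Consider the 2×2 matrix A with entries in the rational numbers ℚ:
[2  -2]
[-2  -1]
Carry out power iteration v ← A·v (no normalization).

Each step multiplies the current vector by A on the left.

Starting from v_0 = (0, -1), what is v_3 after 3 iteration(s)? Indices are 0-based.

v_0 = (0, -1).
v_1 = A·v_0 = (2, 1).
v_2 = A·v_1 = (2, -5).
v_3 = A·v_2 = (14, 1).

v_3 = (14, 1)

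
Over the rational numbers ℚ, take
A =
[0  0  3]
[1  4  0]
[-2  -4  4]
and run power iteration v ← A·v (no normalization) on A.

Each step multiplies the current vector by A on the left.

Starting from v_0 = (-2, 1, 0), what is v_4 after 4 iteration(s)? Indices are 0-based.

v_4 = (-192, 104, -336)

v_0 = (-2, 1, 0).
v_1 = A·v_0 = (0, 2, 0).
v_2 = A·v_1 = (0, 8, -8).
v_3 = A·v_2 = (-24, 32, -64).
v_4 = A·v_3 = (-192, 104, -336).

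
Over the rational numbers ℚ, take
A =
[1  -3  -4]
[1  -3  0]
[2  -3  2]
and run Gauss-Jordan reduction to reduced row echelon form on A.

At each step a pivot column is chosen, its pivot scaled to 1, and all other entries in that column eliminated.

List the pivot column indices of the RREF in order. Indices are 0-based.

pivot columns: 0, 1, 2

[1] R0 /= 1  ⇒  (1, -3, -4)
     R1 -= 1·R0  ⇒  (0, 0, 4)
     R2 -= 2·R0  ⇒  (0, 3, 10)
[2] R1 <-> R2
[2] R1 /= 3  ⇒  (0, 1, 10/3)
     R0 -= -3·R1  ⇒  (1, 0, 6)
[3] R2 /= 4  ⇒  (0, 0, 1)
     R0 -= 6·R2  ⇒  (1, 0, 0)
     R1 -= 10/3·R2  ⇒  (0, 1, 0)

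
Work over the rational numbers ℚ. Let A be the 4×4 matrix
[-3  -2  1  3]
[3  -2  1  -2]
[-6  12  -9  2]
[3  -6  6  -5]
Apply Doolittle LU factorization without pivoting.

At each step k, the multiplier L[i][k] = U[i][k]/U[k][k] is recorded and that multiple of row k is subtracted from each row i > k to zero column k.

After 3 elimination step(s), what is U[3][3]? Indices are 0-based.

U[3][3] = -4

k=0: U[0][0]=-3
  eliminate (1,0): mult=-1, new row 1: (0, -4, 2, 1); set L[1][0]=-1
  eliminate (2,0): mult=2, new row 2: (0, 16, -11, -4); set L[2][0]=2
  eliminate (3,0): mult=-1, new row 3: (0, -8, 7, -2); set L[3][0]=-1
k=1: U[1][1]=-4
  eliminate (2,1): mult=-4, new row 2: (0, 0, -3, 0); set L[2][1]=-4
  eliminate (3,1): mult=2, new row 3: (0, 0, 3, -4); set L[3][1]=2
k=2: U[2][2]=-3
  eliminate (3,2): mult=-1, new row 3: (0, 0, 0, -4); set L[3][2]=-1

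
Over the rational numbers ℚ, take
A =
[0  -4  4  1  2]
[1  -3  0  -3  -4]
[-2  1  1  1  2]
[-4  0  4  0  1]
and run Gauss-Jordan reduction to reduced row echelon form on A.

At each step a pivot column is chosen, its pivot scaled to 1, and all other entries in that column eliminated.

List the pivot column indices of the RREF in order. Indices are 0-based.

pivot columns: 0, 1, 2, 3

pivot(0,0): swap R0↔R1
pivot(0,0)=1: scale R0 → (1, -3, 0, -3, -4)
  clear (2,0): R2 −= (-2)R0 → (0, -5, 1, -5, -6)
  clear (3,0): R3 −= (-4)R0 → (0, -12, 4, -12, -15)
pivot(1,1)=-4: scale R1 → (0, 1, -1, -1/4, -1/2)
  clear (0,1): R0 −= (-3)R1 → (1, 0, -3, -15/4, -11/2)
  clear (2,1): R2 −= (-5)R1 → (0, 0, -4, -25/4, -17/2)
  clear (3,1): R3 −= (-12)R1 → (0, 0, -8, -15, -21)
pivot(2,2)=-4: scale R2 → (0, 0, 1, 25/16, 17/8)
  clear (0,2): R0 −= (-3)R2 → (1, 0, 0, 15/16, 7/8)
  clear (1,2): R1 −= (-1)R2 → (0, 1, 0, 21/16, 13/8)
  clear (3,2): R3 −= (-8)R2 → (0, 0, 0, -5/2, -4)
pivot(3,3)=-5/2: scale R3 → (0, 0, 0, 1, 8/5)
  clear (0,3): R0 −= (15/16)R3 → (1, 0, 0, 0, -5/8)
  clear (1,3): R1 −= (21/16)R3 → (0, 1, 0, 0, -19/40)
  clear (2,3): R2 −= (25/16)R3 → (0, 0, 1, 0, -3/8)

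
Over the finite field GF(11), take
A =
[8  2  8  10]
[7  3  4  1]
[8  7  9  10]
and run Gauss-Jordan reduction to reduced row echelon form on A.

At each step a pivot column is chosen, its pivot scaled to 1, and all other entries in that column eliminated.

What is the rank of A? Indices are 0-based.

[1] R0 /= 8  ⇒  (1, 3, 1, 4)
     R1 -= 7·R0  ⇒  (0, 4, 8, 6)
     R2 -= 8·R0  ⇒  (0, 5, 1, 0)
[2] R1 /= 4  ⇒  (0, 1, 2, 7)
     R0 -= 3·R1  ⇒  (1, 0, 6, 5)
     R2 -= 5·R1  ⇒  (0, 0, 2, 9)
[3] R2 /= 2  ⇒  (0, 0, 1, 10)
     R0 -= 6·R2  ⇒  (1, 0, 0, 0)
     R1 -= 2·R2  ⇒  (0, 1, 0, 9)

rank = 3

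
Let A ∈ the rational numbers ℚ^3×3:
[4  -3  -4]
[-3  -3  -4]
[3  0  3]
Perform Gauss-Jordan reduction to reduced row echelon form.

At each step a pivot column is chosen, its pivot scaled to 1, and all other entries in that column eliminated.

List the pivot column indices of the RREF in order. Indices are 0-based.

pivot columns: 0, 1, 2

[1] R0 /= 4  ⇒  (1, -3/4, -1)
     R1 -= -3·R0  ⇒  (0, -21/4, -7)
     R2 -= 3·R0  ⇒  (0, 9/4, 6)
[2] R1 /= -21/4  ⇒  (0, 1, 4/3)
     R0 -= -3/4·R1  ⇒  (1, 0, 0)
     R2 -= 9/4·R1  ⇒  (0, 0, 3)
[3] R2 /= 3  ⇒  (0, 0, 1)
     R1 -= 4/3·R2  ⇒  (0, 1, 0)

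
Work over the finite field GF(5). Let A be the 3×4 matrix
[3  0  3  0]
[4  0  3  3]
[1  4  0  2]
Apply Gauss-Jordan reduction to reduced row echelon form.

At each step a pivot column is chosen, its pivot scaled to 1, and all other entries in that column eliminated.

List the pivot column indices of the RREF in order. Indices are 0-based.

pivot columns: 0, 1, 2

step 1: normalize row 0 (÷3) = (1, 0, 1, 0)
  row 1: subtract 4×row0 = (0, 0, 4, 3)
  row 2: subtract 1×row0 = (0, 4, 4, 2)
step 2: exchange rows 1,2
step 2: normalize row 1 (÷4) = (0, 1, 1, 3)
step 3: normalize row 2 (÷4) = (0, 0, 1, 2)
  row 0: subtract 1×row2 = (1, 0, 0, 3)
  row 1: subtract 1×row2 = (0, 1, 0, 1)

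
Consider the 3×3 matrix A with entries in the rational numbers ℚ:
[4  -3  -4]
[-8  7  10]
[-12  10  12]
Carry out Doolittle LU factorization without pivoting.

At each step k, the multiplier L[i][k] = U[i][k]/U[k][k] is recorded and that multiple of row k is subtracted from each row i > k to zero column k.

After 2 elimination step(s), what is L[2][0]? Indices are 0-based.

L[2][0] = -3

[col 0] pivot 4
  R1 -= -2*R0 → (0, 1, 2)  (L[1][0] := -2)
  R2 -= -3*R0 → (0, 1, 0)  (L[2][0] := -3)
[col 1] pivot 1
  R2 -= 1*R1 → (0, 0, -2)  (L[2][1] := 1)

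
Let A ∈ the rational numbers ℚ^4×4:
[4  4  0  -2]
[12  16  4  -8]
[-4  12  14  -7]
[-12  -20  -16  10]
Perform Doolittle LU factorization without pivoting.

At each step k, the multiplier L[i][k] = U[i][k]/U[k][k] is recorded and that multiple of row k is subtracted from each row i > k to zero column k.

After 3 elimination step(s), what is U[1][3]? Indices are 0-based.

U[1][3] = -2

[col 0] pivot 4
  R1 -= 3*R0 → (0, 4, 4, -2)  (L[1][0] := 3)
  R2 -= -1*R0 → (0, 16, 14, -9)  (L[2][0] := -1)
  R3 -= -3*R0 → (0, -8, -16, 4)  (L[3][0] := -3)
[col 1] pivot 4
  R2 -= 4*R1 → (0, 0, -2, -1)  (L[2][1] := 4)
  R3 -= -2*R1 → (0, 0, -8, 0)  (L[3][1] := -2)
[col 2] pivot -2
  R3 -= 4*R2 → (0, 0, 0, 4)  (L[3][2] := 4)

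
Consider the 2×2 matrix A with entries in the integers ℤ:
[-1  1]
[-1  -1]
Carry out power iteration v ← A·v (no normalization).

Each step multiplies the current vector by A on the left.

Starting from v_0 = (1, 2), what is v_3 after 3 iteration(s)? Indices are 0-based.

v_3 = (6, 2)

v_0 = (1, 2).
v_1 = A·v_0 = (1, -3).
v_2 = A·v_1 = (-4, 2).
v_3 = A·v_2 = (6, 2).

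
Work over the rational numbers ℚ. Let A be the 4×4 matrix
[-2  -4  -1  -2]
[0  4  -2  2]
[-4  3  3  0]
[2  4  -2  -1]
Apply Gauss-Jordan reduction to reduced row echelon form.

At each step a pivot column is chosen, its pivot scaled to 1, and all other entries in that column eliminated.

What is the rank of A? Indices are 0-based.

[1] R0 /= -2  ⇒  (1, 2, 1/2, 1)
     R2 -= -4·R0  ⇒  (0, 11, 5, 4)
     R3 -= 2·R0  ⇒  (0, 0, -3, -3)
[2] R1 /= 4  ⇒  (0, 1, -1/2, 1/2)
     R0 -= 2·R1  ⇒  (1, 0, 3/2, 0)
     R2 -= 11·R1  ⇒  (0, 0, 21/2, -3/2)
[3] R2 /= 21/2  ⇒  (0, 0, 1, -1/7)
     R0 -= 3/2·R2  ⇒  (1, 0, 0, 3/14)
     R1 -= -1/2·R2  ⇒  (0, 1, 0, 3/7)
     R3 -= -3·R2  ⇒  (0, 0, 0, -24/7)
[4] R3 /= -24/7  ⇒  (0, 0, 0, 1)
     R0 -= 3/14·R3  ⇒  (1, 0, 0, 0)
     R1 -= 3/7·R3  ⇒  (0, 1, 0, 0)
     R2 -= -1/7·R3  ⇒  (0, 0, 1, 0)

rank = 4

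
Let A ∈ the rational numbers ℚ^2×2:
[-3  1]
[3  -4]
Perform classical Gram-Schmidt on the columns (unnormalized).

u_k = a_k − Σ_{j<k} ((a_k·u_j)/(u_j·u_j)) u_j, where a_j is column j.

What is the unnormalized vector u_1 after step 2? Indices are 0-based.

Step 1: u_0 = a_0 = (-3, 3).
Step 2: u_1 = a_1 − (-5/6)·u_0 = (-3/2, -3/2).

u_1 = (-3/2, -3/2)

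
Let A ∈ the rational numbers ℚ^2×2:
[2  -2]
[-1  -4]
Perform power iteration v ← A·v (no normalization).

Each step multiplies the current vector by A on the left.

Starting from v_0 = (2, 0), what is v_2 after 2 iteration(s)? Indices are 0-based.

v_2 = (12, 4)

v_0 = (2, 0).
v_1 = A·v_0 = (4, -2).
v_2 = A·v_1 = (12, 4).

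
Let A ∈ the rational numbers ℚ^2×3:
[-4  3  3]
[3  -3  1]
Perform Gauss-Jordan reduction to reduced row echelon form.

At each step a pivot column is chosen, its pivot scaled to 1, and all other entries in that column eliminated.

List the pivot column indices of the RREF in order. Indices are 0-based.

pivot columns: 0, 1

[1] R0 /= -4  ⇒  (1, -3/4, -3/4)
     R1 -= 3·R0  ⇒  (0, -3/4, 13/4)
[2] R1 /= -3/4  ⇒  (0, 1, -13/3)
     R0 -= -3/4·R1  ⇒  (1, 0, -4)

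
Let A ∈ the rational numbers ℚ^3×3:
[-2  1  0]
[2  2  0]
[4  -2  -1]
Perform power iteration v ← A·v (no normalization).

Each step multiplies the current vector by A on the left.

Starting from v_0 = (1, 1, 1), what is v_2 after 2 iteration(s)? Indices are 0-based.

v_0 = (1, 1, 1).
v_1 = A·v_0 = (-1, 4, 1).
v_2 = A·v_1 = (6, 6, -13).

v_2 = (6, 6, -13)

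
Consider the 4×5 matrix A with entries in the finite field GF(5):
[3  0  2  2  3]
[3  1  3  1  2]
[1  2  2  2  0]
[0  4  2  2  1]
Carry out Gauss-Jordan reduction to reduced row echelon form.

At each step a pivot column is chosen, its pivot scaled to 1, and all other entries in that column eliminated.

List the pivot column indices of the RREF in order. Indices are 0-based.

pivot columns: 0, 1, 2, 3

step 1: normalize row 0 (÷3) = (1, 0, 4, 4, 1)
  row 1: subtract 3×row0 = (0, 1, 1, 4, 4)
  row 2: subtract 1×row0 = (0, 2, 3, 3, 4)
step 2: normalize row 1 (÷1) = (0, 1, 1, 4, 4)
  row 2: subtract 2×row1 = (0, 0, 1, 0, 1)
  row 3: subtract 4×row1 = (0, 0, 3, 1, 0)
step 3: normalize row 2 (÷1) = (0, 0, 1, 0, 1)
  row 0: subtract 4×row2 = (1, 0, 0, 4, 2)
  row 1: subtract 1×row2 = (0, 1, 0, 4, 3)
  row 3: subtract 3×row2 = (0, 0, 0, 1, 2)
step 4: normalize row 3 (÷1) = (0, 0, 0, 1, 2)
  row 0: subtract 4×row3 = (1, 0, 0, 0, 4)
  row 1: subtract 4×row3 = (0, 1, 0, 0, 0)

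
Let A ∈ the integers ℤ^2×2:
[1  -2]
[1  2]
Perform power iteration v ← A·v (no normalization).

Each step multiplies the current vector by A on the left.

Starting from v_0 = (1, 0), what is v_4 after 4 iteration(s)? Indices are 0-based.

v_4 = (-17, 3)

v_0 = (1, 0).
v_1 = A·v_0 = (1, 1).
v_2 = A·v_1 = (-1, 3).
v_3 = A·v_2 = (-7, 5).
v_4 = A·v_3 = (-17, 3).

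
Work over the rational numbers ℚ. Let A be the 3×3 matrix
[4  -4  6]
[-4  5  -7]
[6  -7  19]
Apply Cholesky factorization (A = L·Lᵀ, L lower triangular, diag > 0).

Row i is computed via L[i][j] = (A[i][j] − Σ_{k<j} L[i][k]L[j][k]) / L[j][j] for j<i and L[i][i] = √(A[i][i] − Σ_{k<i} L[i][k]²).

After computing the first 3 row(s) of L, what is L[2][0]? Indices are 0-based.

L[2][0] = 3

Step 1: L[0][0] = √(4) = 2.
  L[1][0] = (-4) / L[0][0] = -2.
Step 2: L[1][1] = √(1) = 1.
  L[2][0] = (6) / L[0][0] = 3.
  L[2][1] = (-1) / L[1][1] = -1.
Step 3: L[2][2] = √(9) = 3.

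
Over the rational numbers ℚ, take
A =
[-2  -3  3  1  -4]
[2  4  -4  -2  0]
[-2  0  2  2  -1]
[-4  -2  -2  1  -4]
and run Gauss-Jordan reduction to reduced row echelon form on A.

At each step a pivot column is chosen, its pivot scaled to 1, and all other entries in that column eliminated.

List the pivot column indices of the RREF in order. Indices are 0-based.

pivot columns: 0, 1, 2, 3

[1] R0 /= -2  ⇒  (1, 3/2, -3/2, -1/2, 2)
     R1 -= 2·R0  ⇒  (0, 1, -1, -1, -4)
     R2 -= -2·R0  ⇒  (0, 3, -1, 1, 3)
     R3 -= -4·R0  ⇒  (0, 4, -8, -1, 4)
[2] R1 /= 1  ⇒  (0, 1, -1, -1, -4)
     R0 -= 3/2·R1  ⇒  (1, 0, 0, 1, 8)
     R2 -= 3·R1  ⇒  (0, 0, 2, 4, 15)
     R3 -= 4·R1  ⇒  (0, 0, -4, 3, 20)
[3] R2 /= 2  ⇒  (0, 0, 1, 2, 15/2)
     R1 -= -1·R2  ⇒  (0, 1, 0, 1, 7/2)
     R3 -= -4·R2  ⇒  (0, 0, 0, 11, 50)
[4] R3 /= 11  ⇒  (0, 0, 0, 1, 50/11)
     R0 -= 1·R3  ⇒  (1, 0, 0, 0, 38/11)
     R1 -= 1·R3  ⇒  (0, 1, 0, 0, -23/22)
     R2 -= 2·R3  ⇒  (0, 0, 1, 0, -35/22)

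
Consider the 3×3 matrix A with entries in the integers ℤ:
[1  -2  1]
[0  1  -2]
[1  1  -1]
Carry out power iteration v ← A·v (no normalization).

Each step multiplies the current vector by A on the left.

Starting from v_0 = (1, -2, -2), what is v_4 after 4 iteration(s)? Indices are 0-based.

v_4 = (16, 0, 0)

v_0 = (1, -2, -2).
v_1 = A·v_0 = (3, 2, 1).
v_2 = A·v_1 = (0, 0, 4).
v_3 = A·v_2 = (4, -8, -4).
v_4 = A·v_3 = (16, 0, 0).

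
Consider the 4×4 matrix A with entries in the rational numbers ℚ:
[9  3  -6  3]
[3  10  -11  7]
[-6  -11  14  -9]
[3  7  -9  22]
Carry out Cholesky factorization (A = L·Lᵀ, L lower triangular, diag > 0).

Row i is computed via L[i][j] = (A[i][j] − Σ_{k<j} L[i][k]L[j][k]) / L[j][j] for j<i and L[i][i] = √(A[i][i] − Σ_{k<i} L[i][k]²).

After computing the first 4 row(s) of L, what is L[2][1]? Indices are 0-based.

Step 1: L[0][0] = √(9) = 3.
  L[1][0] = (3) / L[0][0] = 1.
Step 2: L[1][1] = √(9) = 3.
  L[2][0] = (-6) / L[0][0] = -2.
  L[2][1] = (-9) / L[1][1] = -3.
Step 3: L[2][2] = √(1) = 1.
  L[3][0] = (3) / L[0][0] = 1.
  L[3][1] = (6) / L[1][1] = 2.
  L[3][2] = (-1) / L[2][2] = -1.
Step 4: L[3][3] = √(16) = 4.

L[2][1] = -3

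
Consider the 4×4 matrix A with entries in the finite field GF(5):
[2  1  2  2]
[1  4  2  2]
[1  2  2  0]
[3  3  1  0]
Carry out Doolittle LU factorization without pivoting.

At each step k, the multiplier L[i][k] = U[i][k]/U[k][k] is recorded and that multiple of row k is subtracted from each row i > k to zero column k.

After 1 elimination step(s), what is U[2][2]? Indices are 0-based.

k=0: U[0][0]=2
  eliminate (1,0): mult=3, new row 1: (0, 1, 1, 1); set L[1][0]=3
  eliminate (2,0): mult=3, new row 2: (0, 4, 1, 4); set L[2][0]=3
  eliminate (3,0): mult=4, new row 3: (0, 4, 3, 2); set L[3][0]=4

U[2][2] = 1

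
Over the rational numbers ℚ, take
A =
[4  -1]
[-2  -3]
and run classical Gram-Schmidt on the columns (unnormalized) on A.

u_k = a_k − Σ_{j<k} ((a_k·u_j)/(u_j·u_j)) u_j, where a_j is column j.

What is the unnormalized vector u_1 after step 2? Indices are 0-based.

u_1 = (-7/5, -14/5)

Step 1: u_0 = a_0 = (4, -2).
Step 2: u_1 = a_1 − (1/10)·u_0 = (-7/5, -14/5).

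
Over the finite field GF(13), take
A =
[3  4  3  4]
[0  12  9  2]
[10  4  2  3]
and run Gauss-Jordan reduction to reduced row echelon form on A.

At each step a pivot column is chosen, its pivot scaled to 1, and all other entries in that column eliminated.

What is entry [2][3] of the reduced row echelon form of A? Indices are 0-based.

[1] R0 /= 3  ⇒  (1, 10, 1, 10)
     R2 -= 10·R0  ⇒  (0, 8, 5, 7)
[2] R1 /= 12  ⇒  (0, 1, 4, 11)
     R0 -= 10·R1  ⇒  (1, 0, 0, 4)
     R2 -= 8·R1  ⇒  (0, 0, 12, 10)
[3] R2 /= 12  ⇒  (0, 0, 1, 3)
     R1 -= 4·R2  ⇒  (0, 1, 0, 12)

M[2][3] = 3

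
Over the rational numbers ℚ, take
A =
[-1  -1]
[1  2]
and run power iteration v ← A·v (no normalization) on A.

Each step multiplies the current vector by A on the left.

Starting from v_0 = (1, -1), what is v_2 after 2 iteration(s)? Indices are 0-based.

v_2 = (1, -2)

v_0 = (1, -1).
v_1 = A·v_0 = (0, -1).
v_2 = A·v_1 = (1, -2).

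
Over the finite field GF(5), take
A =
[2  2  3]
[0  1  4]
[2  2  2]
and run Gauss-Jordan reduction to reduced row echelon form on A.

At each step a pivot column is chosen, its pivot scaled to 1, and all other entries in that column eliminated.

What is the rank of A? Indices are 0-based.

[1] R0 /= 2  ⇒  (1, 1, 4)
     R2 -= 2·R0  ⇒  (0, 0, 4)
[2] R1 /= 1  ⇒  (0, 1, 4)
     R0 -= 1·R1  ⇒  (1, 0, 0)
[3] R2 /= 4  ⇒  (0, 0, 1)
     R1 -= 4·R2  ⇒  (0, 1, 0)

rank = 3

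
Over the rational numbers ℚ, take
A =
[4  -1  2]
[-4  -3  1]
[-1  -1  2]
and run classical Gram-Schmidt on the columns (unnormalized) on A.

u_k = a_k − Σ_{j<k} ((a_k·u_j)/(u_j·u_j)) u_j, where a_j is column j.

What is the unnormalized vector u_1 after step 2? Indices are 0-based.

Step 1: u_0 = a_0 = (4, -4, -1).
Step 2: u_1 = a_1 − (3/11)·u_0 = (-23/11, -21/11, -8/11).

u_1 = (-23/11, -21/11, -8/11)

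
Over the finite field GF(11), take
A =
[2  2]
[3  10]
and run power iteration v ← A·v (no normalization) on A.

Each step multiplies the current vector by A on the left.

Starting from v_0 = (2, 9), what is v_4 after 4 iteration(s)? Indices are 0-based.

v_0 = (2, 9).
v_1 = A·v_0 = (0, 8).
v_2 = A·v_1 = (5, 3).
v_3 = A·v_2 = (5, 1).
v_4 = A·v_3 = (1, 3).

v_4 = (1, 3)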